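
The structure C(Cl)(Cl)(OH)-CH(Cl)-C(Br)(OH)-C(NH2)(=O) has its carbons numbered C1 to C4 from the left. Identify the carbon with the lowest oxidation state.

Each bond to a more electronegative atom (O, N, halogen) counts +1, each bond to a less electronegative atom (H, metal, B, Si) counts −1, and each C–C bond counts 0. Tallying each carbon:
C1: 1C, 1O, 2Cl → 0 + 1 + 2 = +3
C2: 2C, 1H, 1Cl → 0 − 1 + 1 = 0
C3: 2C, 1O, 1Br → 0 + 1 + 1 = +2
C4: 1C, 2O, 1N → 0 + 2 + 1 = +3
The most reduced carbon is C2 at 0.

C2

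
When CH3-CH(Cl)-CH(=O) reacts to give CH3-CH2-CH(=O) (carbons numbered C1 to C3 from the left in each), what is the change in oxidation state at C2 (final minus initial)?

-2

Before: C2 has 2 bonds to C, 1 bond to H, 1 bond to Cl → oxidation state 0.
After: C2 has 2 bonds to C, 2 bonds to H → oxidation state -2.
Δ = -2 − (0) = -2, so this is a reduction at C2.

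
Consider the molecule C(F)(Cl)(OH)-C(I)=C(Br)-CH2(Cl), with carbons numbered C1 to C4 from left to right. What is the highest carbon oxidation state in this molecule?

+3

Assign +1 per bond to O/N/halogen, −1 per bond to H or an electropositive element, and 0 per bond to carbon. Tallying each carbon:
C1: 1C, 1O, 1F, 1Cl → 0 + 1 + 1 + 1 = +3
C2: 3C, 1I → 0 + 1 = +1
C3: 3C, 1Br → 0 + 1 = +1
C4: 1C, 2H, 1Cl → 0 − 2 + 1 = -1
The highest value is +3.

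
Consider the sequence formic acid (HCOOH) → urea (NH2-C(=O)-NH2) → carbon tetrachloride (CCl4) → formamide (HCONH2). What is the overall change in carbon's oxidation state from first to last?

0

Carbon oxidation states along the series — formic acid: +2, urea: +4, carbon tetrachloride: +4, formamide: +2.
Net change = +2 − (+2) = 0.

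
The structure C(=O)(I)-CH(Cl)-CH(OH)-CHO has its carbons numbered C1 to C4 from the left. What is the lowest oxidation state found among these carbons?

0

Tallying each carbon's bonds:
C1: 1C, 2O, 1I → 0 + 2 + 1 = +3
C2: 2C, 1H, 1Cl → 0 − 1 + 1 = 0
C3: 2C, 1H, 1O → 0 − 1 + 1 = 0
C4: 1C, 1H, 2O → 0 − 1 + 2 = +1
The lowest value is 0.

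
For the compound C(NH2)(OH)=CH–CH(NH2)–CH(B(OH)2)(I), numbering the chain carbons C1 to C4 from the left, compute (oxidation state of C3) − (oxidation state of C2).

+1

C3: 2C, 1H, 1N → 0 − 1 + 1 = 0
C2: 3C, 1H → 0 − 1 = -1
Difference: 0 − (-1) = +1.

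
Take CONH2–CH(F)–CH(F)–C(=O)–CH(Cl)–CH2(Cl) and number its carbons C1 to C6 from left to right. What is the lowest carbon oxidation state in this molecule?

-1

Count +1 for every bond to an atom more electronegative than carbon and −1 for every bond to one less electronegative; C–C bonds are 0. Tallying each carbon:
C1: 1C, 2O, 1N → 0 + 2 + 1 = +3
C2: 2C, 1H, 1F → 0 − 1 + 1 = 0
C3: 2C, 1H, 1F → 0 − 1 + 1 = 0
C4: 2C, 2O → 0 + 2 = +2
C5: 2C, 1H, 1Cl → 0 − 1 + 1 = 0
C6: 1C, 2H, 1Cl → 0 − 2 + 1 = -1
The lowest value is -1.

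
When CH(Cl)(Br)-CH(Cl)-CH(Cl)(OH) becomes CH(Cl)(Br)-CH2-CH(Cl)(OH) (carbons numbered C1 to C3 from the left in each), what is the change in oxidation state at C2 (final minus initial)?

Before: C2 has 2 bonds to C, 1 bond to H, 1 bond to Cl → oxidation state 0.
After: C2 has 2 bonds to C, 2 bonds to H → oxidation state -2.
Δ = -2 − (0) = -2, so this is a reduction at C2.

-2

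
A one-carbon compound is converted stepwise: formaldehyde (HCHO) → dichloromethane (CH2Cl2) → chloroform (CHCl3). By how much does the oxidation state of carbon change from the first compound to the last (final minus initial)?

Carbon oxidation states along the series — formaldehyde: 0, dichloromethane: 0, chloroform: +2.
Net change = +2 − (0) = +2.

+2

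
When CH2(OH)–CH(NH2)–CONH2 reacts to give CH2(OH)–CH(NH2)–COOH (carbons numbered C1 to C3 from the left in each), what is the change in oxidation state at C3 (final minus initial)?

0

Before: C3 has 1 bond to C, 2 bonds to O, 1 bond to N → oxidation state +3.
After: C3 has 1 bond to C, 3 bonds to O → oxidation state +3.
Δ = +3 − (+3) = 0, so no net redox change at C3.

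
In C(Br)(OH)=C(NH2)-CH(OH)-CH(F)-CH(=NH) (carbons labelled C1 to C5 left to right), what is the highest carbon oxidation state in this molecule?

+2

Each bond to a more electronegative atom (O, N, halogen) counts +1, each bond to a less electronegative atom (H, metal, B, Si) counts −1, and each C–C bond counts 0. Tallying each carbon:
C1: 2C, 1O, 1Br → 0 + 1 + 1 = +2
C2: 3C, 1N → 0 + 1 = +1
C3: 2C, 1H, 1O → 0 − 1 + 1 = 0
C4: 2C, 1H, 1F → 0 − 1 + 1 = 0
C5: 1C, 1H, 2N → 0 − 1 + 2 = +1
The highest value is +2.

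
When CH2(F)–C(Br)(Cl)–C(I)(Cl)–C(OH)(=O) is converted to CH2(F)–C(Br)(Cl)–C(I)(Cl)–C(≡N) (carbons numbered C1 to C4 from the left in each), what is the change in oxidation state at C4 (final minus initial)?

Before: C4 has 1 bond to C, 3 bonds to O → oxidation state +3.
After: C4 has 1 bond to C, 3 bonds to N → oxidation state +3.
Δ = +3 − (+3) = 0, so no net redox change at C4.

0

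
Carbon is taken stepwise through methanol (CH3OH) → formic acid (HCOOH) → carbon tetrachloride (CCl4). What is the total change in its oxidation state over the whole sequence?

+6

Carbon oxidation states along the series — methanol: -2, formic acid: +2, carbon tetrachloride: +4.
Net change = +4 − (-2) = +6.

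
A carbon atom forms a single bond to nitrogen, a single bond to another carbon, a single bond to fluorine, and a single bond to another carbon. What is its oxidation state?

+2

Bonds to more-electronegative neighbours contribute +1 each, bonds to H or metals contribute −1 each, and C–C bonds contribute 0.
The carbon has one bond to C (0), one bond to C (0), one bond to F (+1), one bond to N (+1).
Oxidation state = 0 + 0 + 1 + 1 = +2.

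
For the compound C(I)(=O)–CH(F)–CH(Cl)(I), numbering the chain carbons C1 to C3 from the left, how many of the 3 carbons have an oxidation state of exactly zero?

1

Tallying each carbon's bonds:
C1: 1C, 2O, 1I → 0 + 2 + 1 = +3
C2: 2C, 1H, 1F → 0 − 1 + 1 = 0
C3: 1C, 1H, 1Cl, 1I → 0 − 1 + 1 + 1 = +1
1 carbon (C2) meets the condition.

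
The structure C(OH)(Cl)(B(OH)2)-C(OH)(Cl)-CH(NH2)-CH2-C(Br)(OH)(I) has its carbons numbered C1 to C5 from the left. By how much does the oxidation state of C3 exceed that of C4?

+2

C3: 2C, 1H, 1N → 0 − 1 + 1 = 0
C4: 2C, 2H → 0 − 2 = -2
Difference: 0 − (-2) = +2.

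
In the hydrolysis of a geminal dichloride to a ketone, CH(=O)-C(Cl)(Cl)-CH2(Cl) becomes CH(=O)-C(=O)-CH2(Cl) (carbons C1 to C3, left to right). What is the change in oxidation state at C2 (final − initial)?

0

Before: C2 has 2 bonds to C, 2 bonds to Cl → oxidation state +2.
After: C2 has 2 bonds to C, 2 bonds to O → oxidation state +2.
Δ = +2 − (+2) = 0, so no net redox change at C2.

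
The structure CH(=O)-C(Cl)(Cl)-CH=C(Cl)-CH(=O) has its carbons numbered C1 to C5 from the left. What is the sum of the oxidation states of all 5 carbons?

Tallying each carbon's bonds:
C1: 1C, 1H, 2O → 0 − 1 + 2 = +1
C2: 2C, 2Cl → 0 + 2 = +2
C3: 3C, 1H → 0 − 1 = -1
C4: 3C, 1Cl → 0 + 1 = +1
C5: 1C, 1H, 2O → 0 − 1 + 2 = +1
Sum = +1 + 2 − 1 + 1 + 1 = +4.

+4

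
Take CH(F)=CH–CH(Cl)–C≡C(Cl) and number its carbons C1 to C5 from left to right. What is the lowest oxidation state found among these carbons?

Tallying each carbon's bonds:
C1: 2C, 1H, 1F → 0 − 1 + 1 = 0
C2: 3C, 1H → 0 − 1 = -1
C3: 2C, 1H, 1Cl → 0 − 1 + 1 = 0
C4: 4C → 0 = 0
C5: 3C, 1Cl → 0 + 1 = +1
The lowest value is -1.

-1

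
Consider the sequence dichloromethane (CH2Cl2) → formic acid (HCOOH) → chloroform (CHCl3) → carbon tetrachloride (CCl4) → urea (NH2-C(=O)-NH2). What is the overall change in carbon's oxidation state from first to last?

Carbon oxidation states along the series — dichloromethane: 0, formic acid: +2, chloroform: +2, carbon tetrachloride: +4, urea: +4.
Net change = +4 − (0) = +4.

+4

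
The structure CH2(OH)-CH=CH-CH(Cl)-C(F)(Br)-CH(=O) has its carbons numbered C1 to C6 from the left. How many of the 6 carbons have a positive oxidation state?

Tallying each carbon's bonds:
C1: 1C, 2H, 1O → 0 − 2 + 1 = -1
C2: 3C, 1H → 0 − 1 = -1
C3: 3C, 1H → 0 − 1 = -1
C4: 2C, 1H, 1Cl → 0 − 1 + 1 = 0
C5: 2C, 1F, 1Br → 0 + 1 + 1 = +2
C6: 1C, 1H, 2O → 0 − 1 + 2 = +1
2 carbons (C5, C6) meet the condition.

2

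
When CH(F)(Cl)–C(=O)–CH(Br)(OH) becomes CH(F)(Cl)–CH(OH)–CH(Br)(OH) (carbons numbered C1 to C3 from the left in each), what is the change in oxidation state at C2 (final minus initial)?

-2

Before: C2 has 2 bonds to C, 2 bonds to O → oxidation state +2.
After: C2 has 2 bonds to C, 1 bond to H, 1 bond to O → oxidation state 0.
Δ = 0 − (+2) = -2, so this is a reduction at C2.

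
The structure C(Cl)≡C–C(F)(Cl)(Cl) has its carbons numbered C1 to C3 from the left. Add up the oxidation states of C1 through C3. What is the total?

Tallying each carbon's bonds:
C1: 3C, 1Cl → 0 + 1 = +1
C2: 4C → 0 = 0
C3: 1C, 1F, 2Cl → 0 + 1 + 2 = +3
Sum = +1 + 0 + 3 = +4.

+4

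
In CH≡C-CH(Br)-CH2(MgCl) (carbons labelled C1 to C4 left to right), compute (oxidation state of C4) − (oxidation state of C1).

-2

C4: 1C, 2H, 1Mg → 0 − 2 − 1 = -3
C1: 3C, 1H → 0 − 1 = -1
Difference: -3 − (-1) = -2.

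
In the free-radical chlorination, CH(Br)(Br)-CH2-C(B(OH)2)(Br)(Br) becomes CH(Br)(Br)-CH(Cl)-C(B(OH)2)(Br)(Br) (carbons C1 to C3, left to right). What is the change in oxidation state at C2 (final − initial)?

Before: C2 has 2 bonds to C, 2 bonds to H → oxidation state -2.
After: C2 has 2 bonds to C, 1 bond to H, 1 bond to Cl → oxidation state 0.
Δ = 0 − (-2) = +2, so this is an oxidation at C2.

+2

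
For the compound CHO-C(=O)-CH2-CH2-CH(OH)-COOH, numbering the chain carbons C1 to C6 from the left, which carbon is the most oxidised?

Count +1 for every bond to an atom more electronegative than carbon and −1 for every bond to one less electronegative; C–C bonds are 0. Tallying each carbon:
C1: 1C, 1H, 2O → 0 − 1 + 2 = +1
C2: 2C, 2O → 0 + 2 = +2
C3: 2C, 2H → 0 − 2 = -2
C4: 2C, 2H → 0 − 2 = -2
C5: 2C, 1H, 1O → 0 − 1 + 1 = 0
C6: 1C, 3O → 0 + 3 = +3
The most oxidised carbon is C6 at +3.

C6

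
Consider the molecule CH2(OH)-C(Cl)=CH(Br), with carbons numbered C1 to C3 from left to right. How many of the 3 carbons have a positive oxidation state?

1

Each bond to a more electronegative atom (O, N, halogen) counts +1, each bond to a less electronegative atom (H, metal, B, Si) counts −1, and each C–C bond counts 0. Tallying each carbon:
C1: 1C, 2H, 1O → 0 − 2 + 1 = -1
C2: 3C, 1Cl → 0 + 1 = +1
C3: 2C, 1H, 1Br → 0 − 1 + 1 = 0
1 carbon (C2) meets the condition.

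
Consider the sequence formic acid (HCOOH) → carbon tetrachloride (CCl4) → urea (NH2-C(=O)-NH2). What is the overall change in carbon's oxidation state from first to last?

+2

Carbon oxidation states along the series — formic acid: +2, carbon tetrachloride: +4, urea: +4.
Net change = +4 − (+2) = +2.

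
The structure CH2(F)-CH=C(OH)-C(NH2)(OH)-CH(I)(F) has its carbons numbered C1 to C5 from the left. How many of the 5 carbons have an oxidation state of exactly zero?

0

Bonds to more-electronegative neighbours contribute +1 each, bonds to H or metals contribute −1 each, and C–C bonds contribute 0. Tallying each carbon:
C1: 1C, 2H, 1F → 0 − 2 + 1 = -1
C2: 3C, 1H → 0 − 1 = -1
C3: 3C, 1O → 0 + 1 = +1
C4: 2C, 1O, 1N → 0 + 1 + 1 = +2
C5: 1C, 1H, 1F, 1I → 0 − 1 + 1 + 1 = +1
0 carbons meet the condition.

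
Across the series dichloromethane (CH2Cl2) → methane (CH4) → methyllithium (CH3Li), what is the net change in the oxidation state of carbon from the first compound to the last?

-4

Carbon oxidation states along the series — dichloromethane: 0, methane: -4, methyllithium: -4.
Net change = -4 − (0) = -4.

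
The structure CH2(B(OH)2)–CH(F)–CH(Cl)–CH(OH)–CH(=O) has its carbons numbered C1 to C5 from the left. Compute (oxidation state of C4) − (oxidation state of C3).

C4: 2C, 1H, 1O → 0 − 1 + 1 = 0
C3: 2C, 1H, 1Cl → 0 − 1 + 1 = 0
Difference: 0 − (0) = 0.

0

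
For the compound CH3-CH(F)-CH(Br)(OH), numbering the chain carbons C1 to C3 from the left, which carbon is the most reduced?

Tallying each carbon's bonds:
C1: 1C, 3H → 0 − 3 = -3
C2: 2C, 1H, 1F → 0 − 1 + 1 = 0
C3: 1C, 1H, 1O, 1Br → 0 − 1 + 1 + 1 = +1
The most reduced carbon is C1 at -3.

C1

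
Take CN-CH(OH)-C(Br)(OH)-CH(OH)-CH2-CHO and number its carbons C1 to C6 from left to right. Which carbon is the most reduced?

Bonds to more-electronegative neighbours contribute +1 each, bonds to H or metals contribute −1 each, and C–C bonds contribute 0. Tallying each carbon:
C1: 1C, 3N → 0 + 3 = +3
C2: 2C, 1H, 1O → 0 − 1 + 1 = 0
C3: 2C, 1O, 1Br → 0 + 1 + 1 = +2
C4: 2C, 1H, 1O → 0 − 1 + 1 = 0
C5: 2C, 2H → 0 − 2 = -2
C6: 1C, 1H, 2O → 0 − 1 + 2 = +1
The most reduced carbon is C5 at -2.

C5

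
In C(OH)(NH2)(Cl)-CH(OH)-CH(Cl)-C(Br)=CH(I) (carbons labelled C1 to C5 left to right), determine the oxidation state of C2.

0

Each bond to a more electronegative atom (O, N, halogen) counts +1, each bond to a less electronegative atom (H, metal, B, Si) counts −1, and each C–C bond counts 0.
C2 has one bond to C (0), one bond to C (0), one bond to H (-1), one bond to O (+1).
Oxidation state = 0 + 0 − 1 + 1 = 0.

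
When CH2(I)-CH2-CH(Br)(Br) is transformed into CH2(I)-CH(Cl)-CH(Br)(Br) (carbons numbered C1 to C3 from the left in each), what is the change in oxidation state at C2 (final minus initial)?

Before: C2 has 2 bonds to C, 2 bonds to H → oxidation state -2.
After: C2 has 2 bonds to C, 1 bond to H, 1 bond to Cl → oxidation state 0.
Δ = 0 − (-2) = +2, so this is an oxidation at C2.

+2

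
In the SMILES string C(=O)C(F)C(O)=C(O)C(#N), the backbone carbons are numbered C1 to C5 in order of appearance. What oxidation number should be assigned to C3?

C3 has one bond to C (0), a double bond to C (2×0 = 0), one bond to O (+1).
Oxidation state = 0 + 0 + 1 = +1.

+1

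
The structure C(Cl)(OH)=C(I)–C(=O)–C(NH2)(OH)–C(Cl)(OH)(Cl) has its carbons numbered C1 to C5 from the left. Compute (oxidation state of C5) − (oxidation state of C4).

+1

C5: 1C, 1O, 2Cl → 0 + 1 + 2 = +3
C4: 2C, 1O, 1N → 0 + 1 + 1 = +2
Difference: +3 − (+2) = +1.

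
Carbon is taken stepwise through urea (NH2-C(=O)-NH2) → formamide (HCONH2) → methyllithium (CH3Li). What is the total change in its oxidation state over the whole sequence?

Carbon oxidation states along the series — urea: +4, formamide: +2, methyllithium: -4.
Net change = -4 − (+4) = -8.

-8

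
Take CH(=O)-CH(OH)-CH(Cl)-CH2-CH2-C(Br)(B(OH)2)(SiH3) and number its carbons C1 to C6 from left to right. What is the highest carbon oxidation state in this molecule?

Assign +1 per bond to O/N/halogen, −1 per bond to H or an electropositive element, and 0 per bond to carbon. Tallying each carbon:
C1: 1C, 1H, 2O → 0 − 1 + 2 = +1
C2: 2C, 1H, 1O → 0 − 1 + 1 = 0
C3: 2C, 1H, 1Cl → 0 − 1 + 1 = 0
C4: 2C, 2H → 0 − 2 = -2
C5: 2C, 2H → 0 − 2 = -2
C6: 1C, 1Br, 1B, 1Si → 0 + 1 − 1 − 1 = -1
The highest value is +1.

+1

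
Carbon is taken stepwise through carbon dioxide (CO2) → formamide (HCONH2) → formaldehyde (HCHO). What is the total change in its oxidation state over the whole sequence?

-4

Carbon oxidation states along the series — carbon dioxide: +4, formamide: +2, formaldehyde: 0.
Net change = 0 − (+4) = -4.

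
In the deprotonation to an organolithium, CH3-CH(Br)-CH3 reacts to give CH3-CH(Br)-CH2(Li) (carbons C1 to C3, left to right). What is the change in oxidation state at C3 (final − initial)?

0

Before: C3 has 1 bond to C, 3 bonds to H → oxidation state -3.
After: C3 has 1 bond to C, 2 bonds to H, 1 bond to Li → oxidation state -3.
Δ = -3 − (-3) = 0, so no net redox change at C3.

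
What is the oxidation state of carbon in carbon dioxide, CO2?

The carbon has a double bond to O (2×+1 = +2), a double bond to O (2×+1 = +2).
Oxidation state = +2 + 2 = +4.

+4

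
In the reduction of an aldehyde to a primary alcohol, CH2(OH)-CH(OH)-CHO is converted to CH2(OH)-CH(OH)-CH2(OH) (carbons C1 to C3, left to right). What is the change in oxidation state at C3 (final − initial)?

Before: C3 has 1 bond to C, 1 bond to H, 2 bonds to O → oxidation state +1.
After: C3 has 1 bond to C, 2 bonds to H, 1 bond to O → oxidation state -1.
Δ = -1 − (+1) = -2, so this is a reduction at C3.

-2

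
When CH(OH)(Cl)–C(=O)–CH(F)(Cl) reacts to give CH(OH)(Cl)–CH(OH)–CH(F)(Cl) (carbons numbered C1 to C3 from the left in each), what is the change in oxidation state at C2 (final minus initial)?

Before: C2 has 2 bonds to C, 2 bonds to O → oxidation state +2.
After: C2 has 2 bonds to C, 1 bond to H, 1 bond to O → oxidation state 0.
Δ = 0 − (+2) = -2, so this is a reduction at C2.

-2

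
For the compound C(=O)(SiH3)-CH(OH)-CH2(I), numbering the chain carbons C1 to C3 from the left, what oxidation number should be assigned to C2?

0

Assign +1 per bond to O/N/halogen, −1 per bond to H or an electropositive element, and 0 per bond to carbon.
C2 has one bond to C (0), one bond to C (0), one bond to O (+1), one bond to H (-1).
Oxidation state = 0 + 0 + 1 − 1 = 0.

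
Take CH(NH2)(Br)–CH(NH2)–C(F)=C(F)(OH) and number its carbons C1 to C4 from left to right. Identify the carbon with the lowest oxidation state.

C2

Each bond to a more electronegative atom (O, N, halogen) counts +1, each bond to a less electronegative atom (H, metal, B, Si) counts −1, and each C–C bond counts 0. Tallying each carbon:
C1: 1C, 1H, 1N, 1Br → 0 − 1 + 1 + 1 = +1
C2: 2C, 1H, 1N → 0 − 1 + 1 = 0
C3: 3C, 1F → 0 + 1 = +1
C4: 2C, 1O, 1F → 0 + 1 + 1 = +2
The most reduced carbon is C2 at 0.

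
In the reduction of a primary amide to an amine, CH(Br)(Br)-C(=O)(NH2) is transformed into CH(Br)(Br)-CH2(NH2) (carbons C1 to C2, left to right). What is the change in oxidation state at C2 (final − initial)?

Before: C2 has 1 bond to C, 2 bonds to O, 1 bond to N → oxidation state +3.
After: C2 has 1 bond to C, 2 bonds to H, 1 bond to N → oxidation state -1.
Δ = -1 − (+3) = -4, so this is a reduction at C2.

-4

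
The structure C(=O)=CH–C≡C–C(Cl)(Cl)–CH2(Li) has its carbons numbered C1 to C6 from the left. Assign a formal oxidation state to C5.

Bonds to more-electronegative neighbours contribute +1 each, bonds to H or metals contribute −1 each, and C–C bonds contribute 0.
C5 has one bond to C (0), one bond to C (0), one bond to Cl (+1), one bond to Cl (+1).
Oxidation state = 0 + 0 + 1 + 1 = +2.

+2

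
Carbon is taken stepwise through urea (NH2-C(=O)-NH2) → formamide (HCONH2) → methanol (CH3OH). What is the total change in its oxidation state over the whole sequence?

Carbon oxidation states along the series — urea: +4, formamide: +2, methanol: -2.
Net change = -2 − (+4) = -6.

-6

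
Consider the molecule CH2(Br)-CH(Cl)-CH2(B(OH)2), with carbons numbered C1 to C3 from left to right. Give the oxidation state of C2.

Assign +1 per bond to O/N/halogen, −1 per bond to H or an electropositive element, and 0 per bond to carbon.
C2 has one bond to C (0), one bond to C (0), one bond to H (-1), one bond to Cl (+1).
Oxidation state = 0 + 0 − 1 + 1 = 0.

0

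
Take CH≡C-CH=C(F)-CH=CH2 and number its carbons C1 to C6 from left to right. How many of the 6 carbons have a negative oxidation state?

Tallying each carbon's bonds:
C1: 3C, 1H → 0 − 1 = -1
C2: 4C → 0 = 0
C3: 3C, 1H → 0 − 1 = -1
C4: 3C, 1F → 0 + 1 = +1
C5: 3C, 1H → 0 − 1 = -1
C6: 2C, 2H → 0 − 2 = -2
4 carbons (C1, C3, C5, C6) meet the condition.

4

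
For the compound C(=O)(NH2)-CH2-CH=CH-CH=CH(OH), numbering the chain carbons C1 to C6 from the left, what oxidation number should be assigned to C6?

0

Each bond to a more electronegative atom (O, N, halogen) counts +1, each bond to a less electronegative atom (H, metal, B, Si) counts −1, and each C–C bond counts 0.
C6 has a double bond to C (2×0 = 0), one bond to H (-1), one bond to O (+1).
Oxidation state = 0 − 1 + 1 = 0.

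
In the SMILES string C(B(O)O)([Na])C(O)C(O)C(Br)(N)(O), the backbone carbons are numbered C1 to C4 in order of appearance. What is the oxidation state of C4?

+3

Assign +1 per bond to O/N/halogen, −1 per bond to H or an electropositive element, and 0 per bond to carbon.
C4 has one bond to C (0), one bond to Br (+1), one bond to N (+1), one bond to O (+1).
Oxidation state = 0 + 1 + 1 + 1 = +3.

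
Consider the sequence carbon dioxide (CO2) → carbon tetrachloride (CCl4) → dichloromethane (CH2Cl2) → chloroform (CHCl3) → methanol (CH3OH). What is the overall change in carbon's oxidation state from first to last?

Carbon oxidation states along the series — carbon dioxide: +4, carbon tetrachloride: +4, dichloromethane: 0, chloroform: +2, methanol: -2.
Net change = -2 − (+4) = -6.

-6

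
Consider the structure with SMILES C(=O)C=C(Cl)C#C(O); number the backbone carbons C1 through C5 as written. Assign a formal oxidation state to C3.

Count +1 for every bond to an atom more electronegative than carbon and −1 for every bond to one less electronegative; C–C bonds are 0.
C3 has a double bond to C (2×0 = 0), one bond to C (0), one bond to Cl (+1).
Oxidation state = 0 + 0 + 1 = +1.

+1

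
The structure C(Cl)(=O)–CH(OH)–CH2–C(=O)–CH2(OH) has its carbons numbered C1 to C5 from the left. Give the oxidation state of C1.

+3

C1 has one bond to C (0), one bond to Cl (+1), a double bond to O (2×+1 = +2).
Oxidation state = 0 + 1 + 2 = +3.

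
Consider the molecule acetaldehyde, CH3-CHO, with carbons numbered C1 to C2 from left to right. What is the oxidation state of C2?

+1

C2 has one bond to H (-1), a double bond to O (2×+1 = +2), one bond to C (0).
Oxidation state = -1 + 2 + 0 = +1.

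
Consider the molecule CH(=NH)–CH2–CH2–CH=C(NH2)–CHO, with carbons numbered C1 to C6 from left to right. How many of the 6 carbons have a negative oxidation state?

Count +1 for every bond to an atom more electronegative than carbon and −1 for every bond to one less electronegative; C–C bonds are 0. Tallying each carbon:
C1: 1C, 1H, 2N → 0 − 1 + 2 = +1
C2: 2C, 2H → 0 − 2 = -2
C3: 2C, 2H → 0 − 2 = -2
C4: 3C, 1H → 0 − 1 = -1
C5: 3C, 1N → 0 + 1 = +1
C6: 1C, 1H, 2O → 0 − 1 + 2 = +1
3 carbons (C2, C3, C4) meet the condition.

3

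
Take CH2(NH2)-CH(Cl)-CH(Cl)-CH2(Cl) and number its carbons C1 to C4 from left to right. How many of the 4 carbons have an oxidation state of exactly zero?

Tallying each carbon's bonds:
C1: 1C, 2H, 1N → 0 − 2 + 1 = -1
C2: 2C, 1H, 1Cl → 0 − 1 + 1 = 0
C3: 2C, 1H, 1Cl → 0 − 1 + 1 = 0
C4: 1C, 2H, 1Cl → 0 − 2 + 1 = -1
2 carbons (C2, C3) meet the condition.

2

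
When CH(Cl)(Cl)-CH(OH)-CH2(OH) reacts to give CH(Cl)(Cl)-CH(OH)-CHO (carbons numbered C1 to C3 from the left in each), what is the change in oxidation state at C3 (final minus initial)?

+2

Before: C3 has 1 bond to C, 2 bonds to H, 1 bond to O → oxidation state -1.
After: C3 has 1 bond to C, 1 bond to H, 2 bonds to O → oxidation state +1.
Δ = +1 − (-1) = +2, so this is an oxidation at C3.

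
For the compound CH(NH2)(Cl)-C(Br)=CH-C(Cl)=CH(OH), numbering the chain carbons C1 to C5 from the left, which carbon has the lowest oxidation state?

C3

Tallying each carbon's bonds:
C1: 1C, 1H, 1N, 1Cl → 0 − 1 + 1 + 1 = +1
C2: 3C, 1Br → 0 + 1 = +1
C3: 3C, 1H → 0 − 1 = -1
C4: 3C, 1Cl → 0 + 1 = +1
C5: 2C, 1H, 1O → 0 − 1 + 1 = 0
The most reduced carbon is C3 at -1.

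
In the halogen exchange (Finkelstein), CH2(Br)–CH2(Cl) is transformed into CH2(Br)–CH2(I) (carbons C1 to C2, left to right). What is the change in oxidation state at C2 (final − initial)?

0

Before: C2 has 1 bond to C, 2 bonds to H, 1 bond to Cl → oxidation state -1.
After: C2 has 1 bond to C, 2 bonds to H, 1 bond to I → oxidation state -1.
Δ = -1 − (-1) = 0, so no net redox change at C2.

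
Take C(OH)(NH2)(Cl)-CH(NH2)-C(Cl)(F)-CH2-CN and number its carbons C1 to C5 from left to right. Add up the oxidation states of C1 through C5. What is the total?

Count +1 for every bond to an atom more electronegative than carbon and −1 for every bond to one less electronegative; C–C bonds are 0. Tallying each carbon:
C1: 1C, 1O, 1N, 1Cl → 0 + 1 + 1 + 1 = +3
C2: 2C, 1H, 1N → 0 − 1 + 1 = 0
C3: 2C, 1F, 1Cl → 0 + 1 + 1 = +2
C4: 2C, 2H → 0 − 2 = -2
C5: 1C, 3N → 0 + 3 = +3
Sum = +3 + 0 + 2 − 2 + 3 = +6.

+6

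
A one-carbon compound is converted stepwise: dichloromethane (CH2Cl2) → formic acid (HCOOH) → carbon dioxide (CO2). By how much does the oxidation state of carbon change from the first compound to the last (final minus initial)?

Carbon oxidation states along the series — dichloromethane: 0, formic acid: +2, carbon dioxide: +4.
Net change = +4 − (0) = +4.

+4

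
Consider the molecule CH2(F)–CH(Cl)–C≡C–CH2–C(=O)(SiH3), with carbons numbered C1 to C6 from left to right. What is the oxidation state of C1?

C1 has one bond to C (0), one bond to H (-1), one bond to F (+1), one bond to H (-1).
Oxidation state = 0 − 1 + 1 − 1 = -1.

-1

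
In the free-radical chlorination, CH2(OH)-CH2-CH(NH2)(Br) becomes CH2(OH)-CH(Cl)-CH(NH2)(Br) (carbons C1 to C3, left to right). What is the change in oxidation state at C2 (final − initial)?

+2

Before: C2 has 2 bonds to C, 2 bonds to H → oxidation state -2.
After: C2 has 2 bonds to C, 1 bond to H, 1 bond to Cl → oxidation state 0.
Δ = 0 − (-2) = +2, so this is an oxidation at C2.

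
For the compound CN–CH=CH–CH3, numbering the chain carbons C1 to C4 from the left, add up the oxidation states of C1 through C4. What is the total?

-2

Tallying each carbon's bonds:
C1: 1C, 3N → 0 + 3 = +3
C2: 3C, 1H → 0 − 1 = -1
C3: 3C, 1H → 0 − 1 = -1
C4: 1C, 3H → 0 − 3 = -3
Sum = +3 − 1 − 1 − 3 = -2.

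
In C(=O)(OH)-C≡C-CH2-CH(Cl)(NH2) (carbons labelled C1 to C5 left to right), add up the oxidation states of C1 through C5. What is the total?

Tallying each carbon's bonds:
C1: 1C, 3O → 0 + 3 = +3
C2: 4C → 0 = 0
C3: 4C → 0 = 0
C4: 2C, 2H → 0 − 2 = -2
C5: 1C, 1H, 1N, 1Cl → 0 − 1 + 1 + 1 = +1
Sum = +3 + 0 + 0 − 2 + 1 = +2.

+2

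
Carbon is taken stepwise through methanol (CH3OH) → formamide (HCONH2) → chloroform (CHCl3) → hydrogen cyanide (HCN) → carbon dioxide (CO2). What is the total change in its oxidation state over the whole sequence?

+6

Carbon oxidation states along the series — methanol: -2, formamide: +2, chloroform: +2, hydrogen cyanide: +2, carbon dioxide: +4.
Net change = +4 − (-2) = +6.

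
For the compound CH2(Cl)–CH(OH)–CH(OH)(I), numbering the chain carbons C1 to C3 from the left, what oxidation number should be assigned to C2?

Count +1 for every bond to an atom more electronegative than carbon and −1 for every bond to one less electronegative; C–C bonds are 0.
C2 has one bond to C (0), one bond to C (0), one bond to H (-1), one bond to O (+1).
Oxidation state = 0 + 0 − 1 + 1 = 0.

0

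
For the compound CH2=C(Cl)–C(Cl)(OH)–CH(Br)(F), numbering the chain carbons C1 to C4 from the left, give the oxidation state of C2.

+1

Count +1 for every bond to an atom more electronegative than carbon and −1 for every bond to one less electronegative; C–C bonds are 0.
C2 has a double bond to C (2×0 = 0), one bond to C (0), one bond to Cl (+1).
Oxidation state = 0 + 0 + 1 = +1.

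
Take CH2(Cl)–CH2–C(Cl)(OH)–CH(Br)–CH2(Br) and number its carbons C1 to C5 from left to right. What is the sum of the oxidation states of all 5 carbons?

-2

Tallying each carbon's bonds:
C1: 1C, 2H, 1Cl → 0 − 2 + 1 = -1
C2: 2C, 2H → 0 − 2 = -2
C3: 2C, 1O, 1Cl → 0 + 1 + 1 = +2
C4: 2C, 1H, 1Br → 0 − 1 + 1 = 0
C5: 1C, 2H, 1Br → 0 − 2 + 1 = -1
Sum = -1 − 2 + 2 + 0 − 1 = -2.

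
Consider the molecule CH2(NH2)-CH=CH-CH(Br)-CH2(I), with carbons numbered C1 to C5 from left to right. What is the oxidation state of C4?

C4 has one bond to C (0), one bond to C (0), one bond to H (-1), one bond to Br (+1).
Oxidation state = 0 + 0 − 1 + 1 = 0.

0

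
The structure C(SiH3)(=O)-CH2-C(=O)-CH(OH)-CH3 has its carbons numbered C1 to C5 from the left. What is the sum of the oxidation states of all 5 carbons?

Assign +1 per bond to O/N/halogen, −1 per bond to H or an electropositive element, and 0 per bond to carbon. Tallying each carbon:
C1: 1C, 2O, 1Si → 0 + 2 − 1 = +1
C2: 2C, 2H → 0 − 2 = -2
C3: 2C, 2O → 0 + 2 = +2
C4: 2C, 1H, 1O → 0 − 1 + 1 = 0
C5: 1C, 3H → 0 − 3 = -3
Sum = +1 − 2 + 2 + 0 − 3 = -2.

-2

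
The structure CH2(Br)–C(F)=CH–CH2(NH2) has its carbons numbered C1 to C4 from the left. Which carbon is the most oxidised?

C2

Count +1 for every bond to an atom more electronegative than carbon and −1 for every bond to one less electronegative; C–C bonds are 0. Tallying each carbon:
C1: 1C, 2H, 1Br → 0 − 2 + 1 = -1
C2: 3C, 1F → 0 + 1 = +1
C3: 3C, 1H → 0 − 1 = -1
C4: 1C, 2H, 1N → 0 − 2 + 1 = -1
The most oxidised carbon is C2 at +1.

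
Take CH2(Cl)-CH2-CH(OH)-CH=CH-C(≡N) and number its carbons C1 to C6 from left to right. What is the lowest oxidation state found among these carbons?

Assign +1 per bond to O/N/halogen, −1 per bond to H or an electropositive element, and 0 per bond to carbon. Tallying each carbon:
C1: 1C, 2H, 1Cl → 0 − 2 + 1 = -1
C2: 2C, 2H → 0 − 2 = -2
C3: 2C, 1H, 1O → 0 − 1 + 1 = 0
C4: 3C, 1H → 0 − 1 = -1
C5: 3C, 1H → 0 − 1 = -1
C6: 1C, 3N → 0 + 3 = +3
The lowest value is -2.

-2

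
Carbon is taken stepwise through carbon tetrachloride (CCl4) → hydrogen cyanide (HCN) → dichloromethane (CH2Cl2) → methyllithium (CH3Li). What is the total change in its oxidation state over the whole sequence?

Carbon oxidation states along the series — carbon tetrachloride: +4, hydrogen cyanide: +2, dichloromethane: 0, methyllithium: -4.
Net change = -4 − (+4) = -8.

-8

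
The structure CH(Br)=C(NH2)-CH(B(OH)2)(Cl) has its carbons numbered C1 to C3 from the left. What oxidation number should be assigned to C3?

Assign +1 per bond to O/N/halogen, −1 per bond to H or an electropositive element, and 0 per bond to carbon.
C3 has one bond to C (0), one bond to B (-1), one bond to H (-1), one bond to Cl (+1).
Oxidation state = 0 − 1 − 1 + 1 = -1.

-1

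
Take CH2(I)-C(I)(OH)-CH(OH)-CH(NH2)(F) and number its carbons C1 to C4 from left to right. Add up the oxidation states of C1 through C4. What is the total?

+2

Count +1 for every bond to an atom more electronegative than carbon and −1 for every bond to one less electronegative; C–C bonds are 0. Tallying each carbon:
C1: 1C, 2H, 1I → 0 − 2 + 1 = -1
C2: 2C, 1O, 1I → 0 + 1 + 1 = +2
C3: 2C, 1H, 1O → 0 − 1 + 1 = 0
C4: 1C, 1H, 1N, 1F → 0 − 1 + 1 + 1 = +1
Sum = -1 + 2 + 0 + 1 = +2.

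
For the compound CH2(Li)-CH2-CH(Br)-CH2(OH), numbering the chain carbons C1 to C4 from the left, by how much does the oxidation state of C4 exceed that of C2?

+1

C4: 1C, 2H, 1O → 0 − 2 + 1 = -1
C2: 2C, 2H → 0 − 2 = -2
Difference: -1 − (-2) = +1.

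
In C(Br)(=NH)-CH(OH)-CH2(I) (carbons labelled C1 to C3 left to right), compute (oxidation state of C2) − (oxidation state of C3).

C2: 2C, 1H, 1O → 0 − 1 + 1 = 0
C3: 1C, 2H, 1I → 0 − 2 + 1 = -1
Difference: 0 − (-1) = +1.

+1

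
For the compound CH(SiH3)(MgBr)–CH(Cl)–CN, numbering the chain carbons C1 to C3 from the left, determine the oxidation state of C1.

-3

Assign +1 per bond to O/N/halogen, −1 per bond to H or an electropositive element, and 0 per bond to carbon.
C1 has one bond to C (0), one bond to Si (-1), one bond to Mg (-1), one bond to H (-1).
Oxidation state = 0 − 1 − 1 − 1 = -3.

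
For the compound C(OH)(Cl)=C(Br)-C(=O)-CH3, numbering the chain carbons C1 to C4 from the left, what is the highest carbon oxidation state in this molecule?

+2

Each bond to a more electronegative atom (O, N, halogen) counts +1, each bond to a less electronegative atom (H, metal, B, Si) counts −1, and each C–C bond counts 0. Tallying each carbon:
C1: 2C, 1O, 1Cl → 0 + 1 + 1 = +2
C2: 3C, 1Br → 0 + 1 = +1
C3: 2C, 2O → 0 + 2 = +2
C4: 1C, 3H → 0 − 3 = -3
The highest value is +2.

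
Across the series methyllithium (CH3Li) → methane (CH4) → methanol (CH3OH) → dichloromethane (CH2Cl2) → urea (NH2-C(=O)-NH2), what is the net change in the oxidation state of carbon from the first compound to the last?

Carbon oxidation states along the series — methyllithium: -4, methane: -4, methanol: -2, dichloromethane: 0, urea: +4.
Net change = +4 − (-4) = +8.

+8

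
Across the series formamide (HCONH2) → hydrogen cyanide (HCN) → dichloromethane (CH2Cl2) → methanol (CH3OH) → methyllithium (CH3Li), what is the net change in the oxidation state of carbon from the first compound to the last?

Carbon oxidation states along the series — formamide: +2, hydrogen cyanide: +2, dichloromethane: 0, methanol: -2, methyllithium: -4.
Net change = -4 − (+2) = -6.

-6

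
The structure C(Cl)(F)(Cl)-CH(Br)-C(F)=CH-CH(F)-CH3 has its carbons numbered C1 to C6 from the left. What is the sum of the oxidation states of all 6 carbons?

0

Assign +1 per bond to O/N/halogen, −1 per bond to H or an electropositive element, and 0 per bond to carbon. Tallying each carbon:
C1: 1C, 1F, 2Cl → 0 + 1 + 2 = +3
C2: 2C, 1H, 1Br → 0 − 1 + 1 = 0
C3: 3C, 1F → 0 + 1 = +1
C4: 3C, 1H → 0 − 1 = -1
C5: 2C, 1H, 1F → 0 − 1 + 1 = 0
C6: 1C, 3H → 0 − 3 = -3
Sum = +3 + 0 + 1 − 1 + 0 − 3 = 0.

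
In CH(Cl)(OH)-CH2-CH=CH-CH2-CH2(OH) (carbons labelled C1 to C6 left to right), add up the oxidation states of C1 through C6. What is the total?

Tallying each carbon's bonds:
C1: 1C, 1H, 1O, 1Cl → 0 − 1 + 1 + 1 = +1
C2: 2C, 2H → 0 − 2 = -2
C3: 3C, 1H → 0 − 1 = -1
C4: 3C, 1H → 0 − 1 = -1
C5: 2C, 2H → 0 − 2 = -2
C6: 1C, 2H, 1O → 0 − 2 + 1 = -1
Sum = +1 − 2 − 1 − 1 − 2 − 1 = -6.

-6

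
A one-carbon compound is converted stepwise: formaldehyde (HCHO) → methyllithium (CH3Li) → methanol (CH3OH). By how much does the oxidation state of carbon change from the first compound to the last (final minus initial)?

Carbon oxidation states along the series — formaldehyde: 0, methyllithium: -4, methanol: -2.
Net change = -2 − (0) = -2.

-2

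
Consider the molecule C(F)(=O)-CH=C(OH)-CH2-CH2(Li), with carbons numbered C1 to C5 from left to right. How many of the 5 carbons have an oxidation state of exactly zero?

Tallying each carbon's bonds:
C1: 1C, 2O, 1F → 0 + 2 + 1 = +3
C2: 3C, 1H → 0 − 1 = -1
C3: 3C, 1O → 0 + 1 = +1
C4: 2C, 2H → 0 − 2 = -2
C5: 1C, 2H, 1Li → 0 − 2 − 1 = -3
0 carbons meet the condition.

0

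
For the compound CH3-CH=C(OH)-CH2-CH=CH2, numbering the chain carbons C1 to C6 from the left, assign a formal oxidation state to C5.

-1

Assign +1 per bond to O/N/halogen, −1 per bond to H or an electropositive element, and 0 per bond to carbon.
C5 has one bond to C (0), a double bond to C (2×0 = 0), one bond to H (-1).
Oxidation state = 0 + 0 − 1 = -1.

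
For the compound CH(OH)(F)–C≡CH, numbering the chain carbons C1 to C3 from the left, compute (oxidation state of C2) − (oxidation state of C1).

-1

C2: 4C → 0 = 0
C1: 1C, 1H, 1O, 1F → 0 − 1 + 1 + 1 = +1
Difference: 0 − (+1) = -1.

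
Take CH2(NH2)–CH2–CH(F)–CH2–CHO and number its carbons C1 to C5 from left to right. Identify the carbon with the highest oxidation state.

C5

Tallying each carbon's bonds:
C1: 1C, 2H, 1N → 0 − 2 + 1 = -1
C2: 2C, 2H → 0 − 2 = -2
C3: 2C, 1H, 1F → 0 − 1 + 1 = 0
C4: 2C, 2H → 0 − 2 = -2
C5: 1C, 1H, 2O → 0 − 1 + 2 = +1
The most oxidised carbon is C5 at +1.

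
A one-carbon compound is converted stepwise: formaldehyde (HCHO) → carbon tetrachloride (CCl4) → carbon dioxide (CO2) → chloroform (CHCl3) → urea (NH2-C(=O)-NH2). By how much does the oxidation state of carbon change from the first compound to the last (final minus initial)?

+4

Carbon oxidation states along the series — formaldehyde: 0, carbon tetrachloride: +4, carbon dioxide: +4, chloroform: +2, urea: +4.
Net change = +4 − (0) = +4.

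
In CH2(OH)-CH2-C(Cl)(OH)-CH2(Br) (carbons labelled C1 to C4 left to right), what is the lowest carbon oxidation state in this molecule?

-2

Assign +1 per bond to O/N/halogen, −1 per bond to H or an electropositive element, and 0 per bond to carbon. Tallying each carbon:
C1: 1C, 2H, 1O → 0 − 2 + 1 = -1
C2: 2C, 2H → 0 − 2 = -2
C3: 2C, 1O, 1Cl → 0 + 1 + 1 = +2
C4: 1C, 2H, 1Br → 0 − 2 + 1 = -1
The lowest value is -2.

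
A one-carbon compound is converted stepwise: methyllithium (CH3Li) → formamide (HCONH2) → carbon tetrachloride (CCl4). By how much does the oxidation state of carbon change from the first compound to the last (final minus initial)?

Carbon oxidation states along the series — methyllithium: -4, formamide: +2, carbon tetrachloride: +4.
Net change = +4 − (-4) = +8.

+8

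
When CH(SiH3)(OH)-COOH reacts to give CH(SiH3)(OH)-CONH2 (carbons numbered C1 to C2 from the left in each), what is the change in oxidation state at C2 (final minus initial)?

Before: C2 has 1 bond to C, 3 bonds to O → oxidation state +3.
After: C2 has 1 bond to C, 2 bonds to O, 1 bond to N → oxidation state +3.
Δ = +3 − (+3) = 0, so no net redox change at C2.

0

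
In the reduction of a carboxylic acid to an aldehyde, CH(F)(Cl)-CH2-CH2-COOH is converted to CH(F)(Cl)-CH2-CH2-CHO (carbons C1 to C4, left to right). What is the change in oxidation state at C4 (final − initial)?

Before: C4 has 1 bond to C, 3 bonds to O → oxidation state +3.
After: C4 has 1 bond to C, 1 bond to H, 2 bonds to O → oxidation state +1.
Δ = +1 − (+3) = -2, so this is a reduction at C4.

-2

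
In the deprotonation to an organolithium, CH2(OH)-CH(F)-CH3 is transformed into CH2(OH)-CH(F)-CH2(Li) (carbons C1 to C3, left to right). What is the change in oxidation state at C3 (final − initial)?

Before: C3 has 1 bond to C, 3 bonds to H → oxidation state -3.
After: C3 has 1 bond to C, 2 bonds to H, 1 bond to Li → oxidation state -3.
Δ = -3 − (-3) = 0, so no net redox change at C3.

0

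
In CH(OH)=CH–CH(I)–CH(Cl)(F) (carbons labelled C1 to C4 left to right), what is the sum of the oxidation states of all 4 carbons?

0

Count +1 for every bond to an atom more electronegative than carbon and −1 for every bond to one less electronegative; C–C bonds are 0. Tallying each carbon:
C1: 2C, 1H, 1O → 0 − 1 + 1 = 0
C2: 3C, 1H → 0 − 1 = -1
C3: 2C, 1H, 1I → 0 − 1 + 1 = 0
C4: 1C, 1H, 1F, 1Cl → 0 − 1 + 1 + 1 = +1
Sum = 0 − 1 + 0 + 1 = 0.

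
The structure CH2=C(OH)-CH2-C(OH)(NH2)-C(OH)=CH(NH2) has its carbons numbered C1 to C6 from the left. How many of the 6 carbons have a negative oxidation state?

Each bond to a more electronegative atom (O, N, halogen) counts +1, each bond to a less electronegative atom (H, metal, B, Si) counts −1, and each C–C bond counts 0. Tallying each carbon:
C1: 2C, 2H → 0 − 2 = -2
C2: 3C, 1O → 0 + 1 = +1
C3: 2C, 2H → 0 − 2 = -2
C4: 2C, 1O, 1N → 0 + 1 + 1 = +2
C5: 3C, 1O → 0 + 1 = +1
C6: 2C, 1H, 1N → 0 − 1 + 1 = 0
2 carbons (C1, C3) meet the condition.

2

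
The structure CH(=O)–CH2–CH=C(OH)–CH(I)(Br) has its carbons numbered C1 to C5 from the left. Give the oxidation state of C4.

C4 has a double bond to C (2×0 = 0), one bond to C (0), one bond to O (+1).
Oxidation state = 0 + 0 + 1 = +1.

+1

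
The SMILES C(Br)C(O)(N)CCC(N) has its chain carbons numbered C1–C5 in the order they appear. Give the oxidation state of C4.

C4 has one bond to C (0), one bond to C (0), one bond to H (-1), one bond to H (-1).
Oxidation state = 0 + 0 − 1 − 1 = -2.

-2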